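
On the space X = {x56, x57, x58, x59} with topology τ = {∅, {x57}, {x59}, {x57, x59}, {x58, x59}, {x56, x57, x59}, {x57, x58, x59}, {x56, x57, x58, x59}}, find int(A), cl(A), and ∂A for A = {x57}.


int(A) = {x57}, cl(A) = {x56, x57}, ∂A = {x56}.

Closed sets in (X, τ) are complements of opens:
  closed(X, τ) = {∅, {x56}, {x58}, {x56, x57}, {x56, x58}, {x56, x57, x58}, {x56, x58, x59}, {x56, x57, x58, x59}}.
int(A) = ⋃ {U ∈ τ : U ⊆ A}. Opens contained in A: ∅, {x57}.
Taking the union of these: int(A) = {x57}.
cl(A) = ⋂ {C closed : A ⊆ C}. Closed sets containing A: {x56, x57}, {x56, x57, x58}, {x56, x57, x58, x59}.
Intersecting these: cl(A) = {x56, x57}.
∂A = cl(A) ∖ int(A) = {x56, x57} ∖ {x57} = {x56}.


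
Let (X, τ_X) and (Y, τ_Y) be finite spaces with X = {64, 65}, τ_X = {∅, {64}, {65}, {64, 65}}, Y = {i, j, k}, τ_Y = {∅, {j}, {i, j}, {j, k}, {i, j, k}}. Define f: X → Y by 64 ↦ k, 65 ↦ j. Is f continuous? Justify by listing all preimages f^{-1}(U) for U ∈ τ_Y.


f IS continuous.

Compute f^{-1}(U) for each U ∈ τ_Y:
  U = ∅: f^{-1}(U) = ∅ ∈ τ_X ✓.
  U = {j}: f^{-1}(U) = {65} ∈ τ_X ✓.
  U = {i, j}: f^{-1}(U) = {65} ∈ τ_X ✓.
  U = {j, k}: f^{-1}(U) = {64, 65} ∈ τ_X ✓.
  U = {i, j, k}: f^{-1}(U) = {64, 65} ∈ τ_X ✓.
Every preimage lies in τ_X, so f IS continuous.


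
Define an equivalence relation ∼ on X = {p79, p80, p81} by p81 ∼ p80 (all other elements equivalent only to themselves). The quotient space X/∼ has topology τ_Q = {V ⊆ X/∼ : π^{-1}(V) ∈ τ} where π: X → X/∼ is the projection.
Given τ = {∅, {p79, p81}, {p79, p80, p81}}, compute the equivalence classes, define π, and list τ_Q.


X/∼ = {[p79], [p80=p81]}; |τ_Q| = 2.

Equivalence classes: [p79], [p80=p81].
Quotient map π: X → X/∼ sends p79 ↦ [p79], p80 ↦ [p80=p81], p81 ↦ [p80=p81].
For each subset V ⊆ X/∼, compute π^{-1}(V) ⊆ X and check whether π^{-1}(V) ∈ τ. V is open in τ_Q iff π^{-1}(V) ∈ τ.
  V = {}: π^{-1}(V) = ∅ ∈ τ ✓.
  V = {[p79]}: π^{-1}(V) = {p79} ∉ τ ✗.
  V = {[p80=p81]}: π^{-1}(V) = {p80, p81} ∉ τ ✗.
  V = {[p79], [p80=p81]}: π^{-1}(V) = {p79, p80, p81} ∈ τ ✓.
Open sets in the quotient: τ_Q = {{}, {[p79], [p80=p81]}} (2 elements).


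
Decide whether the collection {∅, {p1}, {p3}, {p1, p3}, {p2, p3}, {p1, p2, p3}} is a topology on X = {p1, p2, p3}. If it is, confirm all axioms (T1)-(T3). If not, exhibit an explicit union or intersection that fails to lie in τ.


τ IS a topology on X.

Axiom (T1): ∅ ∈ τ? Yes; X ∈ τ? Yes.
Axiom (T2/T3): check pairwise unions and intersections of members of τ.
All pairwise intersections and unions checked — each lies in τ. Therefore τ satisfies (T1), (T2), (T3): it IS a topology on X.


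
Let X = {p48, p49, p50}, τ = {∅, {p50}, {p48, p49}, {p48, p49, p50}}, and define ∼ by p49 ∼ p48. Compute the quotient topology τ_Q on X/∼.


X/∼ = {[p48=p49], [p50]}; |τ_Q| = 4.

Equivalence classes: [p48=p49], [p50].
Quotient map π: X → X/∼ sends p48 ↦ [p48=p49], p49 ↦ [p48=p49], p50 ↦ [p50].
For each subset V ⊆ X/∼, compute π^{-1}(V) ⊆ X and check whether π^{-1}(V) ∈ τ. V is open in τ_Q iff π^{-1}(V) ∈ τ.
  V = {}: π^{-1}(V) = ∅ ∈ τ ✓.
  V = {[p48=p49]}: π^{-1}(V) = {p48, p49} ∈ τ ✓.
  V = {[p50]}: π^{-1}(V) = {p50} ∈ τ ✓.
  V = {[p48=p49], [p50]}: π^{-1}(V) = {p48, p49, p50} ∈ τ ✓.
Open sets in the quotient: τ_Q = {{}, {[p48=p49]}, {[p50]}, {[p48=p49], [p50]}} (4 elements).


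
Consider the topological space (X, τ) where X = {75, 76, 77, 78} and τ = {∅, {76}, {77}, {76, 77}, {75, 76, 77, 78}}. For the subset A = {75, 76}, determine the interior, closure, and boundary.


int(A) = {76}, cl(A) = {75, 76, 78}, ∂A = {75, 78}.

Closed sets in (X, τ) are complements of opens:
  closed(X, τ) = {∅, {75, 78}, {75, 76, 78}, {75, 77, 78}, {75, 76, 77, 78}}.
int(A) = ⋃ {U ∈ τ : U ⊆ A}. Opens contained in A: ∅, {76}.
Taking the union of these: int(A) = {76}.
cl(A) = ⋂ {C closed : A ⊆ C}. Closed sets containing A: {75, 76, 78}, {75, 76, 77, 78}.
Intersecting these: cl(A) = {75, 76, 78}.
∂A = cl(A) ∖ int(A) = {75, 76, 78} ∖ {76} = {75, 78}.


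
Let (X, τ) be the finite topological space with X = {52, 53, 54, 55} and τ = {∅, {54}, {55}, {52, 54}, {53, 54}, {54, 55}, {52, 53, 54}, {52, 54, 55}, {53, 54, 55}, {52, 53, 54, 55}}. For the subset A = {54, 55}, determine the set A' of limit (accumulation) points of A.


A' = {52, 53}

For each x ∈ X, list the open sets U ∈ τ with x ∈ U, then check whether U ∩ (A ∖ {x}) ≠ ∅ for every such U.
  x = 52: opens ∋ x are {52, 54}, {52, 53, 54}, {52, 54, 55}, {52, 53, 54, 55}; each meets A ∖ {52}, so x IS a limit point.
  x = 53: opens ∋ x are {53, 54}, {52, 53, 54}, {53, 54, 55}, {52, 53, 54, 55}; each meets A ∖ {53}, so x IS a limit point.
  x = 54: open {54} ∋ x has {54} ∩ (A ∖ {54}) = ∅, so x is NOT a limit point.
  x = 55: open {55} ∋ x has {55} ∩ (A ∖ {55}) = ∅, so x is NOT a limit point.
Collecting: A' = {52, 53}.


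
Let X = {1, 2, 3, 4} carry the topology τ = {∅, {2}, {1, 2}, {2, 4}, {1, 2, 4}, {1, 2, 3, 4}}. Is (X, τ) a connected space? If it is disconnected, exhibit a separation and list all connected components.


(X, τ) is connected.

Find clopen sets (U ∈ τ with X ∖ U ∈ τ):
  U = ∅, X ∖ U = {1, 2, 3, 4} — both open, so U is clopen.
  U = {1, 2, 3, 4}, X ∖ U = ∅ — both open, so U is clopen.
Only trivial clopens (∅ and X) exist, so (X, τ) is connected.
Compute connected components by grouping points that agree on all clopens:
  component: {1, 2, 3, 4}


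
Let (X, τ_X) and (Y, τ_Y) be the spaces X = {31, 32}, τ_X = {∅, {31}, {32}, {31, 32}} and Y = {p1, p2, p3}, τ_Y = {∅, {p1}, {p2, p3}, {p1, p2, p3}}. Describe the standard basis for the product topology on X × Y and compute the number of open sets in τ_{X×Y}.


Basis B = {∅ × ∅, {31} × {p1}, {32} × {p1}, {31, 32} × {p1}, {31} × {p2, p3}, {32} × {p2, p3}, {31} × {p1, p2, p3}, {32} × {p1, p2, p3}, {31, 32} × {p2, p3}, {31, 32} × {p1, p2, p3}}; |τ_{X×Y}| = 16.

Enumerate products U × V with U ∈ τ_X, V ∈ τ_Y (deduplicated):
  ∅ × ∅ = {} (∅)
  {31} × {p1} = {(31,p1)}
  {32} × {p1} = {(32,p1)}
  {31, 32} × {p1} = {(31,p1), (32,p1)}
  {31} × {p2, p3} = {(31,p2), (31,p3)}
  {32} × {p2, p3} = {(32,p2), (32,p3)}
  {31} × {p1, p2, p3} = {(31,p1), (31,p2), (31,p3)}
  {32} × {p1, p2, p3} = {(32,p1), (32,p2), (32,p3)}
  {31, 32} × {p2, p3} = {(31,p2), (31,p3), (32,p2), (32,p3)}
  {31, 32} × {p1, p2, p3} = {(31,p1), (31,p2), (31,p3), (32,p1), (32,p2), (32,p3)}
These 10 distinct sets form the basis B.
Close under arbitrary unions to get τ_{X×Y}; counting gives |τ_{X×Y}| = 16.


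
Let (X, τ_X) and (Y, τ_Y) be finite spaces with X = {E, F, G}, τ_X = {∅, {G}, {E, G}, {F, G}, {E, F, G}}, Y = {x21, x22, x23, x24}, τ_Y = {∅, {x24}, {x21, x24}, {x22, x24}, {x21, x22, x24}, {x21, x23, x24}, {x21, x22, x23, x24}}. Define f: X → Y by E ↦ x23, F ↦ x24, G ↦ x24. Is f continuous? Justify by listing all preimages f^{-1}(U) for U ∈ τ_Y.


f IS continuous.

Compute f^{-1}(U) for each U ∈ τ_Y:
  U = ∅: f^{-1}(U) = ∅ ∈ τ_X ✓.
  U = {x24}: f^{-1}(U) = {F, G} ∈ τ_X ✓.
  U = {x21, x24}: f^{-1}(U) = {F, G} ∈ τ_X ✓.
  U = {x22, x24}: f^{-1}(U) = {F, G} ∈ τ_X ✓.
  U = {x21, x22, x24}: f^{-1}(U) = {F, G} ∈ τ_X ✓.
  U = {x21, x23, x24}: f^{-1}(U) = {E, F, G} ∈ τ_X ✓.
  U = {x21, x22, x23, x24}: f^{-1}(U) = {E, F, G} ∈ τ_X ✓.
Every preimage lies in τ_X, so f IS continuous.


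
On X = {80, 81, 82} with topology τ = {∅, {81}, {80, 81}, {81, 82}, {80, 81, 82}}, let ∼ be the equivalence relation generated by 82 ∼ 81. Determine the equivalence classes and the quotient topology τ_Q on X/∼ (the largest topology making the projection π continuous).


X/∼ = {[80], [81=82]}; |τ_Q| = 3.

Equivalence classes: [80], [81=82].
Quotient map π: X → X/∼ sends 80 ↦ [80], 81 ↦ [81=82], 82 ↦ [81=82].
For each subset V ⊆ X/∼, compute π^{-1}(V) ⊆ X and check whether π^{-1}(V) ∈ τ. V is open in τ_Q iff π^{-1}(V) ∈ τ.
  V = {}: π^{-1}(V) = ∅ ∈ τ ✓.
  V = {[80]}: π^{-1}(V) = {80} ∉ τ ✗.
  V = {[81=82]}: π^{-1}(V) = {81, 82} ∈ τ ✓.
  V = {[80], [81=82]}: π^{-1}(V) = {80, 81, 82} ∈ τ ✓.
Open sets in the quotient: τ_Q = {{}, {[81=82]}, {[80], [81=82]}} (3 elements).


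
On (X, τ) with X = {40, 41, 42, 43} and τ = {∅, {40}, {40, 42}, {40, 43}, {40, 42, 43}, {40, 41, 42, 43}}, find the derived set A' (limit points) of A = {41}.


A' = ∅

For each x ∈ X, list the open sets U ∈ τ with x ∈ U, then check whether U ∩ (A ∖ {x}) ≠ ∅ for every such U.
  x = 40: open {40} ∋ x has {40} ∩ (A ∖ {40}) = ∅, so x is NOT a limit point.
  x = 41: open {40, 41, 42, 43} ∋ x has {40, 41, 42, 43} ∩ (A ∖ {41}) = ∅, so x is NOT a limit point.
  x = 42: open {40, 42} ∋ x has {40, 42} ∩ (A ∖ {42}) = ∅, so x is NOT a limit point.
  x = 43: open {40, 43} ∋ x has {40, 43} ∩ (A ∖ {43}) = ∅, so x is NOT a limit point.
Collecting: A' = ∅.


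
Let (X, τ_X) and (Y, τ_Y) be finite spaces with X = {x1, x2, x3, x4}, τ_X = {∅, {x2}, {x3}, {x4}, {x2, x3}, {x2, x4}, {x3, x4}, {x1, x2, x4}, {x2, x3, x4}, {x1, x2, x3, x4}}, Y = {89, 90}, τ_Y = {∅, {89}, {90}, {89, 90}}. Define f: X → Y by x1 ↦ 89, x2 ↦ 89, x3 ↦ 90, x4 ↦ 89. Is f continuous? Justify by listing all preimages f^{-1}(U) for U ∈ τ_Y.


f IS continuous.

Compute f^{-1}(U) for each U ∈ τ_Y:
  U = ∅: f^{-1}(U) = ∅ ∈ τ_X ✓.
  U = {89}: f^{-1}(U) = {x1, x2, x4} ∈ τ_X ✓.
  U = {90}: f^{-1}(U) = {x3} ∈ τ_X ✓.
  U = {89, 90}: f^{-1}(U) = {x1, x2, x3, x4} ∈ τ_X ✓.
Every preimage lies in τ_X, so f IS continuous.


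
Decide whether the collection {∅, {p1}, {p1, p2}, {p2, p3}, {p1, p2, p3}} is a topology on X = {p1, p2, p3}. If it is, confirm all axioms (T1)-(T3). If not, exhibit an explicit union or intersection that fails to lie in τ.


τ is NOT a topology on X.

Axiom (T1): ∅ ∈ τ? Yes; X ∈ τ? Yes.
Axiom (T2/T3): check pairwise unions and intersections of members of τ.
Counterexample for (T3): {p1, p2} ∩ {p2, p3} = {p2} ∉ τ. Therefore τ is NOT a topology.


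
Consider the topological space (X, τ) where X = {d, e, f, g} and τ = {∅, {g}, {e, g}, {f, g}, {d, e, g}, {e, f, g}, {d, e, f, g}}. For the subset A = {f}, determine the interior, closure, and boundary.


int(A) = ∅, cl(A) = {f}, ∂A = {f}.

Closed sets in (X, τ) are complements of opens:
  closed(X, τ) = {∅, {d}, {f}, {d, e}, {d, f}, {d, e, f}, {d, e, f, g}}.
int(A) = ⋃ {U ∈ τ : U ⊆ A}. Opens contained in A: ∅.
Taking the union of these: int(A) = ∅.
cl(A) = ⋂ {C closed : A ⊆ C}. Closed sets containing A: {f}, {d, f}, {d, e, f}, {d, e, f, g}.
Intersecting these: cl(A) = {f}.
∂A = cl(A) ∖ int(A) = {f} ∖ ∅ = {f}.


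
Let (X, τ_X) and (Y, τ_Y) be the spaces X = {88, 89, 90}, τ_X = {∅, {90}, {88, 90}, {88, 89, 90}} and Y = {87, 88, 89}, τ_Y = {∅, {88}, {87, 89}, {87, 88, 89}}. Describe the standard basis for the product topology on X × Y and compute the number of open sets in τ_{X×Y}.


Basis B = {∅ × ∅, {90} × {88}, {88, 90} × {88}, {90} × {87, 89}, {88, 89, 90} × {88}, {90} × {87, 88, 89}, {88, 90} × {87, 89}, {88, 90} × {87, 88, 89}, {88, 89, 90} × {87, 89}, {88, 89, 90} × {87, 88, 89}}; |τ_{X×Y}| = 16.

Enumerate products U × V with U ∈ τ_X, V ∈ τ_Y (deduplicated):
  ∅ × ∅ = {} (∅)
  {90} × {88} = {(90,88)}
  {88, 90} × {88} = {(88,88), (90,88)}
  {90} × {87, 89} = {(90,87), (90,89)}
  {88, 89, 90} × {88} = {(88,88), (89,88), (90,88)}
  {90} × {87, 88, 89} = {(90,87), (90,88), (90,89)}
  {88, 90} × {87, 89} = {(88,87), (88,89), (90,87), (90,89)}
  {88, 90} × {87, 88, 89} = {(88,87), (88,88), (88,89), (90,87), (90,88), (90,89)}
  {88, 89, 90} × {87, 89} = {(88,87), (88,89), (89,87), (89,89), (90,87), (90,89)}
  {88, 89, 90} × {87, 88, 89} = {(88,87), (88,88), (88,89), (89,87), (89,88), (89,89), (90,87), (90,88), (90,89)}
These 10 distinct sets form the basis B.
Close under arbitrary unions to get τ_{X×Y}; counting gives |τ_{X×Y}| = 16.


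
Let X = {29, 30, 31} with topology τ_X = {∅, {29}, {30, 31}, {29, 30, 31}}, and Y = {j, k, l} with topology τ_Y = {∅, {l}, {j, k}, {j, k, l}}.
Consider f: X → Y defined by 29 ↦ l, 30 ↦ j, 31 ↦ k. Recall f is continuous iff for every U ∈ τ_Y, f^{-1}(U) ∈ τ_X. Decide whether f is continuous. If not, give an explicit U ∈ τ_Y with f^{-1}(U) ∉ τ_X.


f IS continuous.

Compute f^{-1}(U) for each U ∈ τ_Y:
  U = ∅: f^{-1}(U) = ∅ ∈ τ_X ✓.
  U = {l}: f^{-1}(U) = {29} ∈ τ_X ✓.
  U = {j, k}: f^{-1}(U) = {30, 31} ∈ τ_X ✓.
  U = {j, k, l}: f^{-1}(U) = {29, 30, 31} ∈ τ_X ✓.
Every preimage lies in τ_X, so f IS continuous.


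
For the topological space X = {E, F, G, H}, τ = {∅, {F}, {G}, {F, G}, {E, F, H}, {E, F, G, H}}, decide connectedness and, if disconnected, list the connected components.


(X, τ) is disconnected; components = [{G}, {E, F, H}].

Find clopen sets (U ∈ τ with X ∖ U ∈ τ):
  U = ∅, X ∖ U = {E, F, G, H} — both open, so U is clopen.
  U = {G}, X ∖ U = {E, F, H} — both open, so U is clopen.
  U = {E, F, H}, X ∖ U = {G} — both open, so U is clopen.
  U = {E, F, G, H}, X ∖ U = ∅ — both open, so U is clopen.
Nontrivial clopen(s) exist: e.g. {E, F, H}. So (X, τ) is disconnected.
Compute connected components by grouping points that agree on all clopens:
  component: {G}
  component: {E, F, H}


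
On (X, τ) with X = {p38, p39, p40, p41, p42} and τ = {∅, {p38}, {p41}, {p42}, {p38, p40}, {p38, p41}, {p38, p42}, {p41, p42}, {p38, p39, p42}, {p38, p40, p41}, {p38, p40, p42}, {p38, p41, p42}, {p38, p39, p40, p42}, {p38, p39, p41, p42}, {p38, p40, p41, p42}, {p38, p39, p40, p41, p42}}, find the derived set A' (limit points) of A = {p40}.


A' = ∅

For each x ∈ X, list the open sets U ∈ τ with x ∈ U, then check whether U ∩ (A ∖ {x}) ≠ ∅ for every such U.
  x = p38: open {p38} ∋ x has {p38} ∩ (A ∖ {p38}) = ∅, so x is NOT a limit point.
  x = p39: open {p38, p39, p42} ∋ x has {p38, p39, p42} ∩ (A ∖ {p39}) = ∅, so x is NOT a limit point.
  x = p40: open {p38, p40} ∋ x has {p38, p40} ∩ (A ∖ {p40}) = ∅, so x is NOT a limit point.
  x = p41: open {p41} ∋ x has {p41} ∩ (A ∖ {p41}) = ∅, so x is NOT a limit point.
  x = p42: open {p42} ∋ x has {p42} ∩ (A ∖ {p42}) = ∅, so x is NOT a limit point.
Collecting: A' = ∅.


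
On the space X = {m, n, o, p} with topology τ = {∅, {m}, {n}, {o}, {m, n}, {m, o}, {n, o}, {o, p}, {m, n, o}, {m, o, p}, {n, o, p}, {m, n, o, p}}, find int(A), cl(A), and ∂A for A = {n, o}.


int(A) = {n, o}, cl(A) = {n, o, p}, ∂A = {p}.

Closed sets in (X, τ) are complements of opens:
  closed(X, τ) = {∅, {m}, {n}, {p}, {m, n}, {m, p}, {n, p}, {o, p}, {m, n, p}, {m, o, p}, {n, o, p}, {m, n, o, p}}.
int(A) = ⋃ {U ∈ τ : U ⊆ A}. Opens contained in A: ∅, {n}, {o}, {n, o}.
Taking the union of these: int(A) = {n, o}.
cl(A) = ⋂ {C closed : A ⊆ C}. Closed sets containing A: {n, o, p}, {m, n, o, p}.
Intersecting these: cl(A) = {n, o, p}.
∂A = cl(A) ∖ int(A) = {n, o, p} ∖ {n, o} = {p}.


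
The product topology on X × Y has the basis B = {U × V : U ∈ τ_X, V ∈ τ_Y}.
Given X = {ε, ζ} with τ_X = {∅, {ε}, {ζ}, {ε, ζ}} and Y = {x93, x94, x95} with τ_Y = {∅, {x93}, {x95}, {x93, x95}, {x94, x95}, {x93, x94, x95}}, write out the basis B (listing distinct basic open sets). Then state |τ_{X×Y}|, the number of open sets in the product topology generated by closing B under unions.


Basis B = {∅ × ∅, {ε} × {x93}, {ε} × {x95}, {ζ} × {x93}, {ζ} × {x95}, {ε} × {x93, x95}, {ε, ζ} × {x93}, {ε} × {x94, x95}, {ε, ζ} × {x95}, {ζ} × {x93, x95}, {ζ} × {x94, x95}, {ε} × {x93, x94, x95}, {ζ} × {x93, x94, x95}, {ε, ζ} × {x93, x95}, {ε, ζ} × {x94, x95}, {ε, ζ} × {x93, x94, x95}}; |τ_{X×Y}| = 36.

Enumerate products U × V with U ∈ τ_X, V ∈ τ_Y (deduplicated):
  ∅ × ∅ = {} (∅)
  {ε} × {x93} = {(ε,x93)}
  {ε} × {x95} = {(ε,x95)}
  {ζ} × {x93} = {(ζ,x93)}
  {ζ} × {x95} = {(ζ,x95)}
  {ε} × {x93, x95} = {(ε,x93), (ε,x95)}
  {ε, ζ} × {x93} = {(ε,x93), (ζ,x93)}
  {ε} × {x94, x95} = {(ε,x94), (ε,x95)}
  {ε, ζ} × {x95} = {(ε,x95), (ζ,x95)}
  {ζ} × {x93, x95} = {(ζ,x93), (ζ,x95)}
  {ζ} × {x94, x95} = {(ζ,x94), (ζ,x95)}
  {ε} × {x93, x94, x95} = {(ε,x93), (ε,x94), (ε,x95)}
  {ζ} × {x93, x94, x95} = {(ζ,x93), (ζ,x94), (ζ,x95)}
  {ε, ζ} × {x93, x95} = {(ε,x93), (ε,x95), (ζ,x93), (ζ,x95)}
  {ε, ζ} × {x94, x95} = {(ε,x94), (ε,x95), (ζ,x94), (ζ,x95)}
  {ε, ζ} × {x93, x94, x95} = {(ε,x93), (ε,x94), (ε,x95), (ζ,x93), (ζ,x94), (ζ,x95)}
These 16 distinct sets form the basis B.
Close under arbitrary unions to get τ_{X×Y}; counting gives |τ_{X×Y}| = 36.


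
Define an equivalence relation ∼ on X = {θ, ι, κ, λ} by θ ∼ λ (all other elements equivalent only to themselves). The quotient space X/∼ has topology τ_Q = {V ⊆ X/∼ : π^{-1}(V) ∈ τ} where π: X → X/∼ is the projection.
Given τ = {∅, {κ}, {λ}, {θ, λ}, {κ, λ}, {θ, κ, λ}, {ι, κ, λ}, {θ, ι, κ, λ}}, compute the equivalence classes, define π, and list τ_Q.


X/∼ = {[θ=λ], [ι], [κ]}; |τ_Q| = 5.

Equivalence classes: [θ=λ], [ι], [κ].
Quotient map π: X → X/∼ sends θ ↦ [θ=λ], ι ↦ [ι], κ ↦ [κ], λ ↦ [θ=λ].
For each subset V ⊆ X/∼, compute π^{-1}(V) ⊆ X and check whether π^{-1}(V) ∈ τ. V is open in τ_Q iff π^{-1}(V) ∈ τ.
  V = {}: π^{-1}(V) = ∅ ∈ τ ✓.
  V = {[θ=λ]}: π^{-1}(V) = {θ, λ} ∈ τ ✓.
  V = {[ι]}: π^{-1}(V) = {ι} ∉ τ ✗.
  V = {[θ=λ], [ι]}: π^{-1}(V) = {θ, ι, λ} ∉ τ ✗.
  V = {[κ]}: π^{-1}(V) = {κ} ∈ τ ✓.
  V = {[θ=λ], [κ]}: π^{-1}(V) = {θ, κ, λ} ∈ τ ✓.
  V = {[ι], [κ]}: π^{-1}(V) = {ι, κ} ∉ τ ✗.
  V = {[θ=λ], [ι], [κ]}: π^{-1}(V) = {θ, ι, κ, λ} ∈ τ ✓.
Open sets in the quotient: τ_Q = {{}, {[θ=λ]}, {[κ]}, {[θ=λ], [κ]}, {[θ=λ], [ι], [κ]}} (5 elements).


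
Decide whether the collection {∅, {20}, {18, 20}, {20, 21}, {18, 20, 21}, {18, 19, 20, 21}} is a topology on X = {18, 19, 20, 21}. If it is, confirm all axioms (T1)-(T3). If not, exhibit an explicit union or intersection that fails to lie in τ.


τ IS a topology on X.

Axiom (T1): ∅ ∈ τ? Yes; X ∈ τ? Yes.
Axiom (T2/T3): check pairwise unions and intersections of members of τ.
All pairwise intersections and unions checked — each lies in τ. Therefore τ satisfies (T1), (T2), (T3): it IS a topology on X.


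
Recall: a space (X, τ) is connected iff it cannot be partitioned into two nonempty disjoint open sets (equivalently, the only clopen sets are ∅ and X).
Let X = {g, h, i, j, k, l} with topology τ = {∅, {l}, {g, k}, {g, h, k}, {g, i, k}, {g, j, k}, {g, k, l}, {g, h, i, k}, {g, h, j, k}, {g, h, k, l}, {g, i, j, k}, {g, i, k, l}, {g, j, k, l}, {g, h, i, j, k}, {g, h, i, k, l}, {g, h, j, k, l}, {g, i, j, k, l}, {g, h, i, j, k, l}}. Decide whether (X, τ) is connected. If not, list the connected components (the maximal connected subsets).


(X, τ) is disconnected; components = [{l}, {g, h, i, j, k}].

Find clopen sets (U ∈ τ with X ∖ U ∈ τ):
  U = ∅, X ∖ U = {g, h, i, j, k, l} — both open, so U is clopen.
  U = {l}, X ∖ U = {g, h, i, j, k} — both open, so U is clopen.
  U = {g, h, i, j, k}, X ∖ U = {l} — both open, so U is clopen.
  U = {g, h, i, j, k, l}, X ∖ U = ∅ — both open, so U is clopen.
Nontrivial clopen(s) exist: e.g. {l}. So (X, τ) is disconnected.
Compute connected components by grouping points that agree on all clopens:
  component: {l}
  component: {g, h, i, j, k}


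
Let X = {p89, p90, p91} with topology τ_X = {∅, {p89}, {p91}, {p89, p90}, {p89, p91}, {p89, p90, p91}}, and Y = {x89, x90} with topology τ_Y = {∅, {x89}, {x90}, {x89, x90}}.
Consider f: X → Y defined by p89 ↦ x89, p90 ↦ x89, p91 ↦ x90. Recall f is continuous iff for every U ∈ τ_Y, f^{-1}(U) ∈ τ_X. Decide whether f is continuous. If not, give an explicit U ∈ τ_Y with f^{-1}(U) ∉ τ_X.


f IS continuous.

Compute f^{-1}(U) for each U ∈ τ_Y:
  U = ∅: f^{-1}(U) = ∅ ∈ τ_X ✓.
  U = {x89}: f^{-1}(U) = {p89, p90} ∈ τ_X ✓.
  U = {x90}: f^{-1}(U) = {p91} ∈ τ_X ✓.
  U = {x89, x90}: f^{-1}(U) = {p89, p90, p91} ∈ τ_X ✓.
Every preimage lies in τ_X, so f IS continuous.


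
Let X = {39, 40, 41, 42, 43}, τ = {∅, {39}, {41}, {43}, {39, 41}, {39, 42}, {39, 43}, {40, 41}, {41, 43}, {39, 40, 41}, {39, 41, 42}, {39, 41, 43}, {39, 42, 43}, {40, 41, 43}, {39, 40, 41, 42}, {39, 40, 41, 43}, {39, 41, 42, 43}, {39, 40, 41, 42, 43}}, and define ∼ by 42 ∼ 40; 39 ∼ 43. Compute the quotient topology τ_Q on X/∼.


X/∼ = {[39=43], [40=42], [41]}; |τ_Q| = 5.

Equivalence classes: [39=43], [40=42], [41].
Quotient map π: X → X/∼ sends 39 ↦ [39=43], 40 ↦ [40=42], 41 ↦ [41], 42 ↦ [40=42], 43 ↦ [39=43].
For each subset V ⊆ X/∼, compute π^{-1}(V) ⊆ X and check whether π^{-1}(V) ∈ τ. V is open in τ_Q iff π^{-1}(V) ∈ τ.
  V = {}: π^{-1}(V) = ∅ ∈ τ ✓.
  V = {[39=43]}: π^{-1}(V) = {39, 43} ∈ τ ✓.
  V = {[40=42]}: π^{-1}(V) = {40, 42} ∉ τ ✗.
  V = {[39=43], [40=42]}: π^{-1}(V) = {39, 40, 42, 43} ∉ τ ✗.
  V = {[41]}: π^{-1}(V) = {41} ∈ τ ✓.
  V = {[39=43], [41]}: π^{-1}(V) = {39, 41, 43} ∈ τ ✓.
  V = {[40=42], [41]}: π^{-1}(V) = {40, 41, 42} ∉ τ ✗.
  V = {[39=43], [40=42], [41]}: π^{-1}(V) = {39, 40, 41, 42, 43} ∈ τ ✓.
Open sets in the quotient: τ_Q = {{}, {[39=43]}, {[41]}, {[39=43], [41]}, {[39=43], [40=42], [41]}} (5 elements).


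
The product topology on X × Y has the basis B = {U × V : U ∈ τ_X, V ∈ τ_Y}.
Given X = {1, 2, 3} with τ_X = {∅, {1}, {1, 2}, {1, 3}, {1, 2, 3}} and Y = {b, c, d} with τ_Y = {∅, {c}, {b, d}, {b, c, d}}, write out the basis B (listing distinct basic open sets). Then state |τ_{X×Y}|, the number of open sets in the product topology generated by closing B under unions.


Basis B = {∅ × ∅, {1} × {c}, {1} × {b, d}, {1, 2} × {c}, {1, 3} × {c}, {1} × {b, c, d}, {1, 2, 3} × {c}, {1, 2} × {b, d}, {1, 3} × {b, d}, {1, 2} × {b, c, d}, {1, 3} × {b, c, d}, {1, 2, 3} × {b, d}, {1, 2, 3} × {b, c, d}}; |τ_{X×Y}| = 25.

Enumerate products U × V with U ∈ τ_X, V ∈ τ_Y (deduplicated):
  ∅ × ∅ = {} (∅)
  {1} × {c} = {(1,c)}
  {1} × {b, d} = {(1,b), (1,d)}
  {1, 2} × {c} = {(1,c), (2,c)}
  {1, 3} × {c} = {(1,c), (3,c)}
  {1} × {b, c, d} = {(1,b), (1,c), (1,d)}
  {1, 2, 3} × {c} = {(1,c), (2,c), (3,c)}
  {1, 2} × {b, d} = {(1,b), (1,d), (2,b), (2,d)}
  {1, 3} × {b, d} = {(1,b), (1,d), (3,b), (3,d)}
  {1, 2} × {b, c, d} = {(1,b), (1,c), (1,d), (2,b), (2,c), (2,d)}
  {1, 3} × {b, c, d} = {(1,b), (1,c), (1,d), (3,b), (3,c), (3,d)}
  {1, 2, 3} × {b, d} = {(1,b), (1,d), (2,b), (2,d), (3,b), (3,d)}
  {1, 2, 3} × {b, c, d} = {(1,b), (1,c), (1,d), (2,b), (2,c), (2,d), (3,b), (3,c), (3,d)}
These 13 distinct sets form the basis B.
Close under arbitrary unions to get τ_{X×Y}; counting gives |τ_{X×Y}| = 25.


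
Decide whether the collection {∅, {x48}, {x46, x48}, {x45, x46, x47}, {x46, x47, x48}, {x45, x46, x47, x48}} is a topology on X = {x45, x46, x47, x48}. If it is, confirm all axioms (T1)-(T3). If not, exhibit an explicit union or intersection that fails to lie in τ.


τ is NOT a topology on X.

Axiom (T1): ∅ ∈ τ? Yes; X ∈ τ? Yes.
Axiom (T2/T3): check pairwise unions and intersections of members of τ.
Counterexample for (T3): {x46, x48} ∩ {x45, x46, x47} = {x46} ∉ τ. Therefore τ is NOT a topology.


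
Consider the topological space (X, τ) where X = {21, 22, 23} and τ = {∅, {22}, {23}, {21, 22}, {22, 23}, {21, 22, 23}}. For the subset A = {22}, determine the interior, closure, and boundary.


int(A) = {22}, cl(A) = {21, 22}, ∂A = {21}.

Closed sets in (X, τ) are complements of opens:
  closed(X, τ) = {∅, {21}, {23}, {21, 22}, {21, 23}, {21, 22, 23}}.
int(A) = ⋃ {U ∈ τ : U ⊆ A}. Opens contained in A: ∅, {22}.
Taking the union of these: int(A) = {22}.
cl(A) = ⋂ {C closed : A ⊆ C}. Closed sets containing A: {21, 22}, {21, 22, 23}.
Intersecting these: cl(A) = {21, 22}.
∂A = cl(A) ∖ int(A) = {21, 22} ∖ {22} = {21}.


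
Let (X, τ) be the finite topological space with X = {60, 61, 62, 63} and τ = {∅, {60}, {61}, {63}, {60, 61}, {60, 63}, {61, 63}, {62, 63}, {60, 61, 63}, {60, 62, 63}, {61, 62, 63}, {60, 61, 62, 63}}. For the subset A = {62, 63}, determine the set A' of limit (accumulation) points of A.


A' = {62}

For each x ∈ X, list the open sets U ∈ τ with x ∈ U, then check whether U ∩ (A ∖ {x}) ≠ ∅ for every such U.
  x = 60: open {60} ∋ x has {60} ∩ (A ∖ {60}) = ∅, so x is NOT a limit point.
  x = 61: open {61} ∋ x has {61} ∩ (A ∖ {61}) = ∅, so x is NOT a limit point.
  x = 62: opens ∋ x are {62, 63}, {60, 62, 63}, {61, 62, 63}, {60, 61, 62, 63}; each meets A ∖ {62}, so x IS a limit point.
  x = 63: open {63} ∋ x has {63} ∩ (A ∖ {63}) = ∅, so x is NOT a limit point.
Collecting: A' = {62}.


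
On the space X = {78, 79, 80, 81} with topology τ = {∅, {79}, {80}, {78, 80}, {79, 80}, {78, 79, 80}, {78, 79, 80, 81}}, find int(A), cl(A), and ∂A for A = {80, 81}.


int(A) = {80}, cl(A) = {78, 80, 81}, ∂A = {78, 81}.

Closed sets in (X, τ) are complements of opens:
  closed(X, τ) = {∅, {81}, {78, 81}, {79, 81}, {78, 79, 81}, {78, 80, 81}, {78, 79, 80, 81}}.
int(A) = ⋃ {U ∈ τ : U ⊆ A}. Opens contained in A: ∅, {80}.
Taking the union of these: int(A) = {80}.
cl(A) = ⋂ {C closed : A ⊆ C}. Closed sets containing A: {78, 80, 81}, {78, 79, 80, 81}.
Intersecting these: cl(A) = {78, 80, 81}.
∂A = cl(A) ∖ int(A) = {78, 80, 81} ∖ {80} = {78, 81}.


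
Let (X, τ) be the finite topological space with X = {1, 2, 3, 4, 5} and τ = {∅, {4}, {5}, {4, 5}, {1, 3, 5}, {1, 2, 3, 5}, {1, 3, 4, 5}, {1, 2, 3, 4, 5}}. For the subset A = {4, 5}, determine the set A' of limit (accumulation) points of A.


A' = {1, 2, 3}

For each x ∈ X, list the open sets U ∈ τ with x ∈ U, then check whether U ∩ (A ∖ {x}) ≠ ∅ for every such U.
  x = 1: opens ∋ x are {1, 3, 5}, {1, 2, 3, 5}, {1, 3, 4, 5}, {1, 2, 3, 4, 5}; each meets A ∖ {1}, so x IS a limit point.
  x = 2: opens ∋ x are {1, 2, 3, 5}, {1, 2, 3, 4, 5}; each meets A ∖ {2}, so x IS a limit point.
  x = 3: opens ∋ x are {1, 3, 5}, {1, 2, 3, 5}, {1, 3, 4, 5}, {1, 2, 3, 4, 5}; each meets A ∖ {3}, so x IS a limit point.
  x = 4: open {4} ∋ x has {4} ∩ (A ∖ {4}) = ∅, so x is NOT a limit point.
  x = 5: open {5} ∋ x has {5} ∩ (A ∖ {5}) = ∅, so x is NOT a limit point.
Collecting: A' = {1, 2, 3}.


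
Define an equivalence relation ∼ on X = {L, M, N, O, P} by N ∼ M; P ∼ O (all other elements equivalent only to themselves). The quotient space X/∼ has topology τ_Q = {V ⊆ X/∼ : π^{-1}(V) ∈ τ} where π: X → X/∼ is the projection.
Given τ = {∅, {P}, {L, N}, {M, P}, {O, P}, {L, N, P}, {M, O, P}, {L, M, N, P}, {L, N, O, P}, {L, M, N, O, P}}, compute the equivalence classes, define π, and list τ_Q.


X/∼ = {[L], [M=N], [O=P]}; |τ_Q| = 3.

Equivalence classes: [L], [M=N], [O=P].
Quotient map π: X → X/∼ sends L ↦ [L], M ↦ [M=N], N ↦ [M=N], O ↦ [O=P], P ↦ [O=P].
For each subset V ⊆ X/∼, compute π^{-1}(V) ⊆ X and check whether π^{-1}(V) ∈ τ. V is open in τ_Q iff π^{-1}(V) ∈ τ.
  V = {}: π^{-1}(V) = ∅ ∈ τ ✓.
  V = {[L]}: π^{-1}(V) = {L} ∉ τ ✗.
  V = {[M=N]}: π^{-1}(V) = {M, N} ∉ τ ✗.
  V = {[L], [M=N]}: π^{-1}(V) = {L, M, N} ∉ τ ✗.
  V = {[O=P]}: π^{-1}(V) = {O, P} ∈ τ ✓.
  V = {[L], [O=P]}: π^{-1}(V) = {L, O, P} ∉ τ ✗.
  V = {[M=N], [O=P]}: π^{-1}(V) = {M, N, O, P} ∉ τ ✗.
  V = {[L], [M=N], [O=P]}: π^{-1}(V) = {L, M, N, O, P} ∈ τ ✓.
Open sets in the quotient: τ_Q = {{}, {[O=P]}, {[L], [M=N], [O=P]}} (3 elements).


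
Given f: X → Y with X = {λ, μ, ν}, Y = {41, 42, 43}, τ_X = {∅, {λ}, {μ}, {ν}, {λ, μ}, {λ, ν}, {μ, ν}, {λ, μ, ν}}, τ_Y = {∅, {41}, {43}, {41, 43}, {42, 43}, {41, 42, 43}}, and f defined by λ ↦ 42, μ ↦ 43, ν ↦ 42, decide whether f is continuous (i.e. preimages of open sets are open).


f IS continuous.

Compute f^{-1}(U) for each U ∈ τ_Y:
  U = ∅: f^{-1}(U) = ∅ ∈ τ_X ✓.
  U = {41}: f^{-1}(U) = ∅ ∈ τ_X ✓.
  U = {43}: f^{-1}(U) = {μ} ∈ τ_X ✓.
  U = {41, 43}: f^{-1}(U) = {μ} ∈ τ_X ✓.
  U = {42, 43}: f^{-1}(U) = {λ, μ, ν} ∈ τ_X ✓.
  U = {41, 42, 43}: f^{-1}(U) = {λ, μ, ν} ∈ τ_X ✓.
Every preimage lies in τ_X, so f IS continuous.


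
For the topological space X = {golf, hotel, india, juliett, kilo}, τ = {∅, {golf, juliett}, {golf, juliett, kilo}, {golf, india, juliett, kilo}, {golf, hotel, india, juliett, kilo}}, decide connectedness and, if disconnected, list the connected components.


(X, τ) is connected.

Find clopen sets (U ∈ τ with X ∖ U ∈ τ):
  U = ∅, X ∖ U = {golf, hotel, india, juliett, kilo} — both open, so U is clopen.
  U = {golf, hotel, india, juliett, kilo}, X ∖ U = ∅ — both open, so U is clopen.
Only trivial clopens (∅ and X) exist, so (X, τ) is connected.
Compute connected components by grouping points that agree on all clopens:
  component: {golf, hotel, india, juliett, kilo}


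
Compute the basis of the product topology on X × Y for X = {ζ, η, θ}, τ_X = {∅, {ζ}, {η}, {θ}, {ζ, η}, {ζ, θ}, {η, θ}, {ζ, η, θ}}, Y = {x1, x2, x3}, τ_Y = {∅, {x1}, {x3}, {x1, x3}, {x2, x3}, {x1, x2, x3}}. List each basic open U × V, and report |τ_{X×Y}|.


Basis B = {∅ × ∅, {ζ} × {x1}, {ζ} × {x3}, {η} × {x1}, {η} × {x3}, {θ} × {x1}, {θ} × {x3}, {ζ} × {x1, x3}, {ζ, η} × {x1}, {ζ, θ} × {x1}, {ζ} × {x2, x3}, {ζ, η} × {x3}, {ζ, θ} × {x3}, {η} × {x1, x3}, {η, θ} × {x1}, {η} × {x2, x3}, {η, θ} × {x3}, {θ} × {x1, x3}, {θ} × {x2, x3}, {ζ} × {x1, x2, x3}, {ζ, η, θ} × {x1}, {ζ, η, θ} × {x3}, {η} × {x1, x2, x3}, {θ} × {x1, x2, x3}, {ζ, η} × {x1, x3}, {ζ, θ} × {x1, x3}, {ζ, η} × {x2, x3}, {ζ, θ} × {x2, x3}, {η, θ} × {x1, x3}, {η, θ} × {x2, x3}, {ζ, η} × {x1, x2, x3}, {ζ, θ} × {x1, x2, x3}, {ζ, η, θ} × {x1, x3}, {ζ, η, θ} × {x2, x3}, {η, θ} × {x1, x2, x3}, {ζ, η, θ} × {x1, x2, x3}}; |τ_{X×Y}| = 216.

Enumerate products U × V with U ∈ τ_X, V ∈ τ_Y (deduplicated):
  ∅ × ∅ = {} (∅)
  {ζ} × {x1} = {(ζ,x1)}
  {ζ} × {x3} = {(ζ,x3)}
  {η} × {x1} = {(η,x1)}
  {η} × {x3} = {(η,x3)}
  {θ} × {x1} = {(θ,x1)}
  {θ} × {x3} = {(θ,x3)}
  {ζ} × {x1, x3} = {(ζ,x1), (ζ,x3)}
  {ζ, η} × {x1} = {(ζ,x1), (η,x1)}
  {ζ, θ} × {x1} = {(ζ,x1), (θ,x1)}
  {ζ} × {x2, x3} = {(ζ,x2), (ζ,x3)}
  {ζ, η} × {x3} = {(ζ,x3), (η,x3)}
  {ζ, θ} × {x3} = {(ζ,x3), (θ,x3)}
  {η} × {x1, x3} = {(η,x1), (η,x3)}
  {η, θ} × {x1} = {(η,x1), (θ,x1)}
  {η} × {x2, x3} = {(η,x2), (η,x3)}
  {η, θ} × {x3} = {(η,x3), (θ,x3)}
  {θ} × {x1, x3} = {(θ,x1), (θ,x3)}
  {θ} × {x2, x3} = {(θ,x2), (θ,x3)}
  {ζ} × {x1, x2, x3} = {(ζ,x1), (ζ,x2), (ζ,x3)}
  {ζ, η, θ} × {x1} = {(ζ,x1), (η,x1), (θ,x1)}
  {ζ, η, θ} × {x3} = {(ζ,x3), (η,x3), (θ,x3)}
  {η} × {x1, x2, x3} = {(η,x1), (η,x2), (η,x3)}
  {θ} × {x1, x2, x3} = {(θ,x1), (θ,x2), (θ,x3)}
  {ζ, η} × {x1, x3} = {(ζ,x1), (ζ,x3), (η,x1), (η,x3)}
  {ζ, θ} × {x1, x3} = {(ζ,x1), (ζ,x3), (θ,x1), (θ,x3)}
  {ζ, η} × {x2, x3} = {(ζ,x2), (ζ,x3), (η,x2), (η,x3)}
  {ζ, θ} × {x2, x3} = {(ζ,x2), (ζ,x3), (θ,x2), (θ,x3)}
  {η, θ} × {x1, x3} = {(η,x1), (η,x3), (θ,x1), (θ,x3)}
  {η, θ} × {x2, x3} = {(η,x2), (η,x3), (θ,x2), (θ,x3)}
  {ζ, η} × {x1, x2, x3} = {(ζ,x1), (ζ,x2), (ζ,x3), (η,x1), (η,x2), (η,x3)}
  {ζ, θ} × {x1, x2, x3} = {(ζ,x1), (ζ,x2), (ζ,x3), (θ,x1), (θ,x2), (θ,x3)}
  {ζ, η, θ} × {x1, x3} = {(ζ,x1), (ζ,x3), (η,x1), (η,x3), (θ,x1), (θ,x3)}
  {ζ, η, θ} × {x2, x3} = {(ζ,x2), (ζ,x3), (η,x2), (η,x3), (θ,x2), (θ,x3)}
  {η, θ} × {x1, x2, x3} = {(η,x1), (η,x2), (η,x3), (θ,x1), (θ,x2), (θ,x3)}
  {ζ, η, θ} × {x1, x2, x3} = {(ζ,x1), (ζ,x2), (ζ,x3), (η,x1), (η,x2), (η,x3), (θ,x1), (θ,x2), (θ,x3)}
These 36 distinct sets form the basis B.
Close under arbitrary unions to get τ_{X×Y}; counting gives |τ_{X×Y}| = 216.


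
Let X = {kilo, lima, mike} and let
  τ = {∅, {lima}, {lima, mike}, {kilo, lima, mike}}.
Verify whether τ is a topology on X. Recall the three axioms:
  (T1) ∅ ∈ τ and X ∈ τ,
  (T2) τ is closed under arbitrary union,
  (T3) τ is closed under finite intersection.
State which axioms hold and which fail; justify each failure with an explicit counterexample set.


τ IS a topology on X.

Axiom (T1): ∅ ∈ τ? Yes; X ∈ τ? Yes.
Axiom (T2/T3): check pairwise unions and intersections of members of τ.
All pairwise intersections and unions checked — each lies in τ. Therefore τ satisfies (T1), (T2), (T3): it IS a topology on X.


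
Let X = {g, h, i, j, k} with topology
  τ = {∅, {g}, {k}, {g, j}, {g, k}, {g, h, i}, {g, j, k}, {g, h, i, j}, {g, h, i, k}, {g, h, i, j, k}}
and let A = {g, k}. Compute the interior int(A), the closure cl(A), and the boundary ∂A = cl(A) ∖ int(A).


int(A) = {g, k}, cl(A) = {g, h, i, j, k}, ∂A = {h, i, j}.

Closed sets in (X, τ) are complements of opens:
  closed(X, τ) = {∅, {j}, {k}, {h, i}, {j, k}, {h, i, j}, {h, i, k}, {g, h, i, j}, {h, i, j, k}, {g, h, i, j, k}}.
int(A) = ⋃ {U ∈ τ : U ⊆ A}. Opens contained in A: ∅, {g}, {k}, {g, k}.
Taking the union of these: int(A) = {g, k}.
cl(A) = ⋂ {C closed : A ⊆ C}. Closed sets containing A: {g, h, i, j, k}.
Intersecting these: cl(A) = {g, h, i, j, k}.
∂A = cl(A) ∖ int(A) = {g, h, i, j, k} ∖ {g, k} = {h, i, j}.


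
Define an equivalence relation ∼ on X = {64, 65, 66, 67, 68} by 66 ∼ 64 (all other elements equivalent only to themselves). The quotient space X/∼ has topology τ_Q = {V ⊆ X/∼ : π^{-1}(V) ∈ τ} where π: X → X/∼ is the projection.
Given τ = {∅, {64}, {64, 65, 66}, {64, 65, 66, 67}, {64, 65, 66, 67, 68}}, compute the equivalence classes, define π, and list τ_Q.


X/∼ = {[64=66], [65], [67], [68]}; |τ_Q| = 4.

Equivalence classes: [64=66], [65], [67], [68].
Quotient map π: X → X/∼ sends 64 ↦ [64=66], 65 ↦ [65], 66 ↦ [64=66], 67 ↦ [67], 68 ↦ [68].
For each subset V ⊆ X/∼, compute π^{-1}(V) ⊆ X and check whether π^{-1}(V) ∈ τ. V is open in τ_Q iff π^{-1}(V) ∈ τ.
  V = {}: π^{-1}(V) = ∅ ∈ τ ✓.
  V = {[64=66]}: π^{-1}(V) = {64, 66} ∉ τ ✗.
  V = {[65]}: π^{-1}(V) = {65} ∉ τ ✗.
  V = {[64=66], [65]}: π^{-1}(V) = {64, 65, 66} ∈ τ ✓.
  V = {[67]}: π^{-1}(V) = {67} ∉ τ ✗.
  V = {[64=66], [67]}: π^{-1}(V) = {64, 66, 67} ∉ τ ✗.
  V = {[65], [67]}: π^{-1}(V) = {65, 67} ∉ τ ✗.
  V = {[64=66], [65], [67]}: π^{-1}(V) = {64, 65, 66, 67} ∈ τ ✓.
  V = {[68]}: π^{-1}(V) = {68} ∉ τ ✗.
  V = {[64=66], [68]}: π^{-1}(V) = {64, 66, 68} ∉ τ ✗.
  V = {[65], [68]}: π^{-1}(V) = {65, 68} ∉ τ ✗.
  V = {[64=66], [65], [68]}: π^{-1}(V) = {64, 65, 66, 68} ∉ τ ✗.
  V = {[67], [68]}: π^{-1}(V) = {67, 68} ∉ τ ✗.
  V = {[64=66], [67], [68]}: π^{-1}(V) = {64, 66, 67, 68} ∉ τ ✗.
  V = {[65], [67], [68]}: π^{-1}(V) = {65, 67, 68} ∉ τ ✗.
  V = {[64=66], [65], [67], [68]}: π^{-1}(V) = {64, 65, 66, 67, 68} ∈ τ ✓.
Open sets in the quotient: τ_Q = {{}, {[64=66], [65]}, {[64=66], [65], [67]}, {[64=66], [65], [67], [68]}} (4 elements).


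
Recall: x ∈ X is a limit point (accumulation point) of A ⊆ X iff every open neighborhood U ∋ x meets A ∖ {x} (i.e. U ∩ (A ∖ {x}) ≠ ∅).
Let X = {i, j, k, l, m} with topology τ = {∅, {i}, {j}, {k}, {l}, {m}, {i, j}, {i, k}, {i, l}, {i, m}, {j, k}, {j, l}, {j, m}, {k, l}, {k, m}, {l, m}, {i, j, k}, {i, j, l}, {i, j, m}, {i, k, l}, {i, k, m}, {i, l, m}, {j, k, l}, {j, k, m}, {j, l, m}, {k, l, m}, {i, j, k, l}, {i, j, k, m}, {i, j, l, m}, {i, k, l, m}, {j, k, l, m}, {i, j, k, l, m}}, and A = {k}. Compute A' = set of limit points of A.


A' = ∅

For each x ∈ X, list the open sets U ∈ τ with x ∈ U, then check whether U ∩ (A ∖ {x}) ≠ ∅ for every such U.
  x = i: open {i} ∋ x has {i} ∩ (A ∖ {i}) = ∅, so x is NOT a limit point.
  x = j: open {j} ∋ x has {j} ∩ (A ∖ {j}) = ∅, so x is NOT a limit point.
  x = k: open {k} ∋ x has {k} ∩ (A ∖ {k}) = ∅, so x is NOT a limit point.
  x = l: open {l} ∋ x has {l} ∩ (A ∖ {l}) = ∅, so x is NOT a limit point.
  x = m: open {m} ∋ x has {m} ∩ (A ∖ {m}) = ∅, so x is NOT a limit point.
Collecting: A' = ∅.


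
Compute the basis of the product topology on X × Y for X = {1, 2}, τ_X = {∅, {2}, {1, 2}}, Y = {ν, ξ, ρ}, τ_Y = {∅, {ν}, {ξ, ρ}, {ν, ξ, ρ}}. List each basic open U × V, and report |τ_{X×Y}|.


Basis B = {∅ × ∅, {2} × {ν}, {1, 2} × {ν}, {2} × {ξ, ρ}, {2} × {ν, ξ, ρ}, {1, 2} × {ξ, ρ}, {1, 2} × {ν, ξ, ρ}}; |τ_{X×Y}| = 9.

Enumerate products U × V with U ∈ τ_X, V ∈ τ_Y (deduplicated):
  ∅ × ∅ = {} (∅)
  {2} × {ν} = {(2,ν)}
  {1, 2} × {ν} = {(1,ν), (2,ν)}
  {2} × {ξ, ρ} = {(2,ξ), (2,ρ)}
  {2} × {ν, ξ, ρ} = {(2,ν), (2,ξ), (2,ρ)}
  {1, 2} × {ξ, ρ} = {(1,ξ), (1,ρ), (2,ξ), (2,ρ)}
  {1, 2} × {ν, ξ, ρ} = {(1,ν), (1,ξ), (1,ρ), (2,ν), (2,ξ), (2,ρ)}
These 7 distinct sets form the basis B.
Close under arbitrary unions to get τ_{X×Y}; counting gives |τ_{X×Y}| = 9.


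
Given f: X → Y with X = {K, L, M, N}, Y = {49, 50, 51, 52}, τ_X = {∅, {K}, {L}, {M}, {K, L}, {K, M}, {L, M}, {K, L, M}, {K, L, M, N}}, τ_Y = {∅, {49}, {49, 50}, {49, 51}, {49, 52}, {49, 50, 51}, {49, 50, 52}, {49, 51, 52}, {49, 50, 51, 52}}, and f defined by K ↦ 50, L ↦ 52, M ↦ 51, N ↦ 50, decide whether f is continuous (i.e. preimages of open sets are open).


f is NOT continuous.

Compute f^{-1}(U) for each U ∈ τ_Y:
  U = ∅: f^{-1}(U) = ∅ ∈ τ_X ✓.
  U = {49}: f^{-1}(U) = ∅ ∈ τ_X ✓.
  U = {49, 50}: f^{-1}(U) = {K, N} ∉ τ_X ✗.
  U = {49, 51}: f^{-1}(U) = {M} ∈ τ_X ✓.
  U = {49, 52}: f^{-1}(U) = {L} ∈ τ_X ✓.
  U = {49, 50, 51}: f^{-1}(U) = {K, M, N} ∉ τ_X ✗.
  U = {49, 50, 52}: f^{-1}(U) = {K, L, N} ∉ τ_X ✗.
  U = {49, 51, 52}: f^{-1}(U) = {L, M} ∈ τ_X ✓.
  U = {49, 50, 51, 52}: f^{-1}(U) = {K, L, M, N} ∈ τ_X ✓.
Found U = {49, 50} with f^{-1}(U) = {K, N} not in τ_X. Therefore f is NOT continuous.


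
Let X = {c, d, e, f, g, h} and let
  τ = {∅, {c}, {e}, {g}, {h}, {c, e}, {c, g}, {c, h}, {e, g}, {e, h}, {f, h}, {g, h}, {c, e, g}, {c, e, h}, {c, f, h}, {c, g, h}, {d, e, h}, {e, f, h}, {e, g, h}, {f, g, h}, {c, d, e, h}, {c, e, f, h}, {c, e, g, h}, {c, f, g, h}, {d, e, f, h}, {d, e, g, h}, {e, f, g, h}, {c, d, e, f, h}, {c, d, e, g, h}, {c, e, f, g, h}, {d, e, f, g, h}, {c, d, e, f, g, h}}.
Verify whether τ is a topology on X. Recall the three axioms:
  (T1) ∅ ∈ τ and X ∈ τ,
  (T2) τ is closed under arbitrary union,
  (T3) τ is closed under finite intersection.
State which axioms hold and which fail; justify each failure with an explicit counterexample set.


τ IS a topology on X.

Axiom (T1): ∅ ∈ τ? Yes; X ∈ τ? Yes.
Axiom (T2/T3): check pairwise unions and intersections of members of τ.
All pairwise intersections and unions checked — each lies in τ. Therefore τ satisfies (T1), (T2), (T3): it IS a topology on X.


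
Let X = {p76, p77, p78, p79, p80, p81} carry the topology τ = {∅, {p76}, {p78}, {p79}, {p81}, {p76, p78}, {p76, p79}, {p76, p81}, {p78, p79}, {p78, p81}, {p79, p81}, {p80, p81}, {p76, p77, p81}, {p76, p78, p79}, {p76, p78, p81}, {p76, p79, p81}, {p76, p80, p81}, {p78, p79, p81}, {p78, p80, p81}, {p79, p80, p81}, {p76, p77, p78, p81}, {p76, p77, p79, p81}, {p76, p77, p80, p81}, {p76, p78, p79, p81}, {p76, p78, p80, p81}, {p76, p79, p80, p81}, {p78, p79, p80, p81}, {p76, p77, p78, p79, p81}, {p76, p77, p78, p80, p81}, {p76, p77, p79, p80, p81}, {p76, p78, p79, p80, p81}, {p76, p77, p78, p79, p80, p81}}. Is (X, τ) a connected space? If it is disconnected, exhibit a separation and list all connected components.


(X, τ) is disconnected; components = [{p78}, {p79}, {p76, p77, p80, p81}].

Find clopen sets (U ∈ τ with X ∖ U ∈ τ):
  U = ∅, X ∖ U = {p76, p77, p78, p79, p80, p81} — both open, so U is clopen.
  U = {p78}, X ∖ U = {p76, p77, p79, p80, p81} — both open, so U is clopen.
  U = {p79}, X ∖ U = {p76, p77, p78, p80, p81} — both open, so U is clopen.
  U = {p78, p79}, X ∖ U = {p76, p77, p80, p81} — both open, so U is clopen.
  U = {p76, p77, p80, p81}, X ∖ U = {p78, p79} — both open, so U is clopen.
  U = {p76, p77, p78, p80, p81}, X ∖ U = {p79} — both open, so U is clopen.
  U = {p76, p77, p79, p80, p81}, X ∖ U = {p78} — both open, so U is clopen.
  U = {p76, p77, p78, p79, p80, p81}, X ∖ U = ∅ — both open, so U is clopen.
Nontrivial clopen(s) exist: e.g. {p76, p77, p80, p81}. So (X, τ) is disconnected.
Compute connected components by grouping points that agree on all clopens:
  component: {p78}
  component: {p79}
  component: {p76, p77, p80, p81}
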